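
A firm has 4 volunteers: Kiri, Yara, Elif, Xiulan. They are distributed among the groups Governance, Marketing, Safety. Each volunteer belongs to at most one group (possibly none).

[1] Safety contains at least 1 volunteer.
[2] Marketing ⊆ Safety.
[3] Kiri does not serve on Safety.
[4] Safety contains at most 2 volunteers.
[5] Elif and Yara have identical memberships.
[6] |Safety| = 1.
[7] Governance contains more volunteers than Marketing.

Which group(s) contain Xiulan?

From (3): Kiri ∉ Safety.
(2) contrapositive: Kiri ∉ Marketing.
Suppose Xiulan ∈ Governance: no assignment then satisfies all the clues, so Xiulan ∉ Governance.

Xiulan: Safety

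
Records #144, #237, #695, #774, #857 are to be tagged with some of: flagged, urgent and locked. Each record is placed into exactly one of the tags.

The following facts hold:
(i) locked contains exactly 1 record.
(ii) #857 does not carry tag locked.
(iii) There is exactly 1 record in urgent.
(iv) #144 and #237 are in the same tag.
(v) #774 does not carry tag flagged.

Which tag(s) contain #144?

#144: flagged

From (ii): #857 ∉ locked.
From (v): #774 ∉ flagged.
Suppose #144 ∉ flagged: no assignment then satisfies all the clues, so #144 ∈ flagged.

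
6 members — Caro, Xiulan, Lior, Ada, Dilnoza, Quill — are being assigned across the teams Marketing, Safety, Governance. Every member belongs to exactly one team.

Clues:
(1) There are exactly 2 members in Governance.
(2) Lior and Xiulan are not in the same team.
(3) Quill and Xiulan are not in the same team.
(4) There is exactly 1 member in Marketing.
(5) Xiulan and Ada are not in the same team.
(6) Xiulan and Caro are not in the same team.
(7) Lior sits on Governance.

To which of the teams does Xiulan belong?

Xiulan: Marketing

From (7): Lior ∈ Governance.
(2): Xiulan ∉ Governance.
Suppose Xiulan ∉ Marketing: no assignment then satisfies all the clues, so Xiulan ∈ Marketing.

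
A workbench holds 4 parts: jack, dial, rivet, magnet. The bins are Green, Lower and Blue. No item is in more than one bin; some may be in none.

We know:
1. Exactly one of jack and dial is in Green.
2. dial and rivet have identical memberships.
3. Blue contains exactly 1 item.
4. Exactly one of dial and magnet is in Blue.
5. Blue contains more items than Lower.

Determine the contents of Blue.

Blue = {magnet}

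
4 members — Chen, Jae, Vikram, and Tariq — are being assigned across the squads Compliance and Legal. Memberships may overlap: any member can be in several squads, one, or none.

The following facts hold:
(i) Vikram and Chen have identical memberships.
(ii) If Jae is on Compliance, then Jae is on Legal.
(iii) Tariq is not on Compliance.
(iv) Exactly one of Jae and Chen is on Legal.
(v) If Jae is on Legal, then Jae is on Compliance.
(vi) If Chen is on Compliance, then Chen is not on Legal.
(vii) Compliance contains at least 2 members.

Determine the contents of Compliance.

Compliance = {Chen, Jae, Vikram}

From (iii): Tariq ∉ Compliance.
Suppose Chen ∉ Compliance: no assignment then satisfies all the clues, so Chen ∈ Compliance.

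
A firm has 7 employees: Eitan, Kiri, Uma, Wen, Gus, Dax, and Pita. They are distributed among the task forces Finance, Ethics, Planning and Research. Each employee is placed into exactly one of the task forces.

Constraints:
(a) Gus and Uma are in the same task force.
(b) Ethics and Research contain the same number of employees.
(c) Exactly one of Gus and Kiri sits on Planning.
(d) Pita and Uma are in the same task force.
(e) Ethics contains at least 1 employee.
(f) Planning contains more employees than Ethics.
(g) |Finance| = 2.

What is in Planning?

Planning = {Gus, Pita, Uma}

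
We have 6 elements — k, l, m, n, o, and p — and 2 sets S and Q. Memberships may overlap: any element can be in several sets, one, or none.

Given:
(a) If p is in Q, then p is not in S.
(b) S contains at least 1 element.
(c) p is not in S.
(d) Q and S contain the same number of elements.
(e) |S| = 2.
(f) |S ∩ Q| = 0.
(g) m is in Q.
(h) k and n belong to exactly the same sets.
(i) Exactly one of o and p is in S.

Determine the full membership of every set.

S = {l, o}; Q = {m, p}

From (c): p ∉ S.
From (g): m ∈ Q.
(i) (exactly one): o ∈ S.
Suppose k ∈ S: no assignment then satisfies all the clues, so k ∉ S.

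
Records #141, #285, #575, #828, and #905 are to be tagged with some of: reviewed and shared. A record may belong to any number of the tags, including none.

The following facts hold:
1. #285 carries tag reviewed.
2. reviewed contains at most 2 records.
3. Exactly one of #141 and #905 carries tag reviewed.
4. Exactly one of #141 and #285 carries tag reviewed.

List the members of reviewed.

From (1): #285 ∈ reviewed.
(4) (exactly one): #141 ∉ reviewed.
(3) (exactly one): #905 ∈ reviewed.
(2): reviewed already has 2, so the rest are out.

reviewed = {#285, #905}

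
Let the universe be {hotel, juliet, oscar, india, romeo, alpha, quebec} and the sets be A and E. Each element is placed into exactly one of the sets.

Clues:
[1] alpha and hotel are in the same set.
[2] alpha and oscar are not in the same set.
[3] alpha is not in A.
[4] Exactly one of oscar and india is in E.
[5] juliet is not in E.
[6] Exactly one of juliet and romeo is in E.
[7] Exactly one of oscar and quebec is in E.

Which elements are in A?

From (3): alpha ∉ A.
From (5): juliet ∉ E.
(1): hotel matches alpha: hotel ∉ A.
(6) (exactly one): romeo ∈ E.
Only one set left: hotel ∈ E.
Only one set left: juliet ∈ A.
Only one set left: alpha ∈ E.
(2): oscar ∉ E.
(4) (exactly one): india ∈ E.
(7) (exactly one): quebec ∈ E.
Only one set left: oscar ∈ A.

A = {juliet, oscar}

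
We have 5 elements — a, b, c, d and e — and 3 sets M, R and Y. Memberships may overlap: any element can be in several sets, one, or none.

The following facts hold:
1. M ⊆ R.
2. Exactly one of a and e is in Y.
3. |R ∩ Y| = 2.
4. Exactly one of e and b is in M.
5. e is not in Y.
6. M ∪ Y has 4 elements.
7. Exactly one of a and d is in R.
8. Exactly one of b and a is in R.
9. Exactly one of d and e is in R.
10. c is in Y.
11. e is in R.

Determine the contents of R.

From (5): e ∉ Y.
From (10): c ∈ Y.
From (11): e ∈ R.
(2) (exactly one): a ∈ Y.
(9) (exactly one): d ∉ R.
(1) contrapositive: d ∉ M.
(7) (exactly one): a ∈ R.
(8) (exactly one): b ∉ R.
(1) contrapositive: b ∉ M.
(4) (exactly one): e ∈ M.
Suppose c ∉ R: no assignment then satisfies all the clues, so c ∈ R.

R = {a, c, e}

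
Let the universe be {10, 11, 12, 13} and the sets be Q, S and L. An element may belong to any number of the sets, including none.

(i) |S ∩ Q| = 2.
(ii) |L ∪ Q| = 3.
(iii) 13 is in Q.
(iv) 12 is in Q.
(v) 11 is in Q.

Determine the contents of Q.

Q = {11, 12, 13}

From (iii): 13 ∈ Q.
From (iv): 12 ∈ Q.
From (v): 11 ∈ Q.
Suppose 10 ∈ Q: no assignment then satisfies all the clues, so 10 ∉ Q.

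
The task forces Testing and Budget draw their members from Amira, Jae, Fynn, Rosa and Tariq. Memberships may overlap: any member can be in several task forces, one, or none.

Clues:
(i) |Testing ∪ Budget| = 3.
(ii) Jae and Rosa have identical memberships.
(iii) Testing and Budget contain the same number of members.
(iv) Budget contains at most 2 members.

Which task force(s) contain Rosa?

Rosa: none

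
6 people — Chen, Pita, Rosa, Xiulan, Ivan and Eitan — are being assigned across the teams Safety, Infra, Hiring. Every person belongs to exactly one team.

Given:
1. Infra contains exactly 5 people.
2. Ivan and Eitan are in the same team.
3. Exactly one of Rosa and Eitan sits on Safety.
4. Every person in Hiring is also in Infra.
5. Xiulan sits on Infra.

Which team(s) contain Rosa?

From (5): Xiulan ∈ Infra.
Suppose Rosa ∉ Safety: no assignment then satisfies all the clues, so Rosa ∈ Safety.

Rosa: Safety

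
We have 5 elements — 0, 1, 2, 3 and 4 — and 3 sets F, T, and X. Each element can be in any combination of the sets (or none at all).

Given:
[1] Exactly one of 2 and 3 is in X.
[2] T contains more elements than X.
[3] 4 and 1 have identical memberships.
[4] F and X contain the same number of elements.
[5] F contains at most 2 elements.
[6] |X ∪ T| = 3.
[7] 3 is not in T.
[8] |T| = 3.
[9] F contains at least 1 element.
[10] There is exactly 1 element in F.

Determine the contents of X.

X = {2}

From (7): 3 ∉ T.
Suppose 0 ∈ X: no assignment then satisfies all the clues, so 0 ∉ X.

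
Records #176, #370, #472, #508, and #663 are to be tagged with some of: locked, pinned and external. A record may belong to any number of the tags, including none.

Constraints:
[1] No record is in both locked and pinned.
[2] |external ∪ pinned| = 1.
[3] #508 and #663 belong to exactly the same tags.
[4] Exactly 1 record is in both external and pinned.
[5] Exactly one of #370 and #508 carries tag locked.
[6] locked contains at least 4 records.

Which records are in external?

external = {#370}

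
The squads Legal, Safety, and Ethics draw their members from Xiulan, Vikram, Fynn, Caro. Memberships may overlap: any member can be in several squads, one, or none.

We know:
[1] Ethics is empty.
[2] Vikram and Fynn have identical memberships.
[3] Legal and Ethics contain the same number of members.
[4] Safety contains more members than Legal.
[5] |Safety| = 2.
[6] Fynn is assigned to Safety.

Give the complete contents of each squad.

From (6): Fynn ∈ Safety.
(1): Ethics already has 0, so the rest are out.
(2): Vikram matches Fynn: Vikram ∈ Safety.
(5): Safety already has 2, so the rest are out.
Suppose Xiulan ∈ Legal: no assignment then satisfies all the clues, so Xiulan ∉ Legal.

Legal = {}; Safety = {Fynn, Vikram}; Ethics = {}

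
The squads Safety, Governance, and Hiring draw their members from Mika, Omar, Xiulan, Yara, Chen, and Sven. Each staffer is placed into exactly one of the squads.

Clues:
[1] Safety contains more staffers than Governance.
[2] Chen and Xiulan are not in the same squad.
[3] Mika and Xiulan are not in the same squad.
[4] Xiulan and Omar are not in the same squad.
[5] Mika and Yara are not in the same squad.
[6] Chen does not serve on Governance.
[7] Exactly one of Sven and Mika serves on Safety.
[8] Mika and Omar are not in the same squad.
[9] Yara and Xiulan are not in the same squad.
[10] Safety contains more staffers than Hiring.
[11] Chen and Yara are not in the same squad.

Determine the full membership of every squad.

Safety = {Omar, Sven, Yara}; Governance = {Xiulan}; Hiring = {Chen, Mika}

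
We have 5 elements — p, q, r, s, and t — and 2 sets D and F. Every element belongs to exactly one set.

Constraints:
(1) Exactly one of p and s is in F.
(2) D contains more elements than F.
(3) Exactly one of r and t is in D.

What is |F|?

2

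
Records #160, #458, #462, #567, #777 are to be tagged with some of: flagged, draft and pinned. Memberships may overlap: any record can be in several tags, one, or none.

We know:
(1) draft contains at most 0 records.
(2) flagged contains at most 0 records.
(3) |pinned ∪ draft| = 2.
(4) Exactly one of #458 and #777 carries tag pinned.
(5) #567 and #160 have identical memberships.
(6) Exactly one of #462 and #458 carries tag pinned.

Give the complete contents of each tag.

flagged = {}; draft = {}; pinned = {#462, #777}

(1): draft already has 0, so the rest are out.
(2): flagged already has 0, so the rest are out.
Suppose #160 ∈ pinned: no assignment then satisfies all the clues, so #160 ∉ pinned.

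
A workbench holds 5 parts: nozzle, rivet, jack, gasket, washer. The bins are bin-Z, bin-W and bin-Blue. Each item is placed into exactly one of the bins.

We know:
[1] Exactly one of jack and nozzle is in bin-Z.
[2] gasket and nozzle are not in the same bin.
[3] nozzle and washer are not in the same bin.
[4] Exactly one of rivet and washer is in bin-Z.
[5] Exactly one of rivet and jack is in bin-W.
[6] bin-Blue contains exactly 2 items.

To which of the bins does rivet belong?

rivet: bin-Z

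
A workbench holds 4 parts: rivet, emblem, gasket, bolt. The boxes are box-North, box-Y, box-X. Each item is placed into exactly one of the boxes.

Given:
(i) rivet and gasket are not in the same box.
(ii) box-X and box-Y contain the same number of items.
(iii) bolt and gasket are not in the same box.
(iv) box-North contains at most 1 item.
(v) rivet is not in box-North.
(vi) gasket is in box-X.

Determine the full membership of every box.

box-North = {}; box-Y = {bolt, rivet}; box-X = {emblem, gasket}

From (v): rivet ∉ box-North.
From (vi): gasket ∈ box-X.
(i): rivet ∉ box-X.
(iii): bolt ∉ box-X.
Only one box left: rivet ∈ box-Y.
Suppose emblem ∈ box-North: no assignment then satisfies all the clues, so emblem ∉ box-North.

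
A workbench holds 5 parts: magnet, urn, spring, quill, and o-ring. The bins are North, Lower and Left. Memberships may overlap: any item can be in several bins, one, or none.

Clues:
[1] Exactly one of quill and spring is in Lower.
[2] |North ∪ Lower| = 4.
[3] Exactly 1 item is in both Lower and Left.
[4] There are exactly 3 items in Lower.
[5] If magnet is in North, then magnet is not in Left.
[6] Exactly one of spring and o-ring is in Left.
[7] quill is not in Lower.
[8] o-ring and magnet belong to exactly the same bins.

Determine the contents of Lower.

Lower = {magnet, o-ring, spring}

From (7): quill ∉ Lower.
(1) (exactly one): spring ∈ Lower.
Suppose magnet ∉ Lower: no assignment then satisfies all the clues, so magnet ∈ Lower.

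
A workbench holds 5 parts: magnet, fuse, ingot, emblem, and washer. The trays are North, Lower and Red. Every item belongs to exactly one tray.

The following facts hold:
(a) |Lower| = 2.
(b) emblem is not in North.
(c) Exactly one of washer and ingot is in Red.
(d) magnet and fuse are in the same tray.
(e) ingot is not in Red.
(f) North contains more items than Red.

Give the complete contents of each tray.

North = {fuse, magnet}; Lower = {emblem, ingot}; Red = {washer}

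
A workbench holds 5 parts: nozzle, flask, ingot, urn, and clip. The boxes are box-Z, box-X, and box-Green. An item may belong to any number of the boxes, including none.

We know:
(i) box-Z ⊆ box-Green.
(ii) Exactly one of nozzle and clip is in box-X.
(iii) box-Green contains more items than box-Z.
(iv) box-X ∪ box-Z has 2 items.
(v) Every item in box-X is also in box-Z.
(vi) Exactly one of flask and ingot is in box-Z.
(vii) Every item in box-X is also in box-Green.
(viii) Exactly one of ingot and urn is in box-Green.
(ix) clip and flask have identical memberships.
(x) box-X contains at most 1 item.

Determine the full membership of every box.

box-Z = {ingot, nozzle}; box-X = {nozzle}; box-Green = {clip, flask, ingot, nozzle}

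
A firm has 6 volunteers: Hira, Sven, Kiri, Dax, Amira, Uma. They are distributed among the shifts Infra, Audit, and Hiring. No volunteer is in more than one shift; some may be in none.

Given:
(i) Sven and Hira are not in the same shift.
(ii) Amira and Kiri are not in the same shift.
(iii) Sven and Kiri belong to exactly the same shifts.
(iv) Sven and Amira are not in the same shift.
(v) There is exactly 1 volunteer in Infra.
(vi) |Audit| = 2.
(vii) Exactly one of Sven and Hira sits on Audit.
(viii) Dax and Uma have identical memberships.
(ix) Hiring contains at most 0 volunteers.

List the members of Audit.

Audit = {Kiri, Sven}

(ix): Hiring already has 0, so the rest are out.
Suppose Hira ∈ Audit: no assignment then satisfies all the clues, so Hira ∉ Audit.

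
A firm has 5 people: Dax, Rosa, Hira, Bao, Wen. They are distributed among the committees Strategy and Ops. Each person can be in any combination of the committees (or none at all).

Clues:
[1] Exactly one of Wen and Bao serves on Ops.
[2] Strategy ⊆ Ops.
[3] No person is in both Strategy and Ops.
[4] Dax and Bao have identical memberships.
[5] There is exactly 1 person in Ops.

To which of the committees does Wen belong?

Wen: Ops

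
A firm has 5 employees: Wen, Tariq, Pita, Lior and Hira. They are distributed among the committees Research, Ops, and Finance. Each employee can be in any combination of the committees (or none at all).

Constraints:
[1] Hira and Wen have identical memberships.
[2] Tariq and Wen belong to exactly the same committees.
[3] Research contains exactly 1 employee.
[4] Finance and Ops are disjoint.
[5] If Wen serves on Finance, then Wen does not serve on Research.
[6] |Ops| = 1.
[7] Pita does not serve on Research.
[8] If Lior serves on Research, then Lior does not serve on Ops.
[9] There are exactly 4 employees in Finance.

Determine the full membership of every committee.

From (7): Pita ∉ Research.
Suppose Wen ∈ Research: no assignment then satisfies all the clues, so Wen ∉ Research.

Research = {Lior}; Ops = {Pita}; Finance = {Hira, Lior, Tariq, Wen}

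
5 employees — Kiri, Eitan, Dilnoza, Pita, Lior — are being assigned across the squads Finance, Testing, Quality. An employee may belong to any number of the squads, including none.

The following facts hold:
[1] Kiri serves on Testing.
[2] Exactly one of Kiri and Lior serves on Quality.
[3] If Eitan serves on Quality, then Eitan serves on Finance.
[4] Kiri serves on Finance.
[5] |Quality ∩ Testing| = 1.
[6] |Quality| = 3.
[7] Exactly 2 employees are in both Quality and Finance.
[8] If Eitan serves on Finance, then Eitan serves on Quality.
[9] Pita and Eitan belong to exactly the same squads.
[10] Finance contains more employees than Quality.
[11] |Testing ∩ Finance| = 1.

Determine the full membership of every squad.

Finance = {Dilnoza, Eitan, Kiri, Pita}; Testing = {Kiri, Lior}; Quality = {Eitan, Lior, Pita}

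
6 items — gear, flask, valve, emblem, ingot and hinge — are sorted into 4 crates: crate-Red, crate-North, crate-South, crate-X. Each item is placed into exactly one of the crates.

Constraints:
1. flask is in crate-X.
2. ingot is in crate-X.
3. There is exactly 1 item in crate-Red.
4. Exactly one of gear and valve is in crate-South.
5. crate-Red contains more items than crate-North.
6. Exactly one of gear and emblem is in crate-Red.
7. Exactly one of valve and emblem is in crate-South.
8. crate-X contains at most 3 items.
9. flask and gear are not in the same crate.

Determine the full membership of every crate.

crate-Red = {gear}; crate-North = {}; crate-South = {hinge, valve}; crate-X = {emblem, flask, ingot}

From (1): flask ∈ crate-X.
From (2): ingot ∈ crate-X.
(9): gear ∉ crate-X.
Suppose gear ∉ crate-Red: no assignment then satisfies all the clues, so gear ∈ crate-Red.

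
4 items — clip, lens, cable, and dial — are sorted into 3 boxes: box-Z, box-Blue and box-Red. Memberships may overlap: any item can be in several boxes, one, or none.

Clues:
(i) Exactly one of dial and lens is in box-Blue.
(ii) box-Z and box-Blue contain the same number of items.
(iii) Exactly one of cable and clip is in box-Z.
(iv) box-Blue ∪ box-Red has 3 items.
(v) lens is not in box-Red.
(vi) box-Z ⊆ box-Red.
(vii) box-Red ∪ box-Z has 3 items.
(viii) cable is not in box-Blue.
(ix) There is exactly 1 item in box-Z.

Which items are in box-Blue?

box-Blue = {dial}

From (v): lens ∉ box-Red.
From (viii): cable ∉ box-Blue.
(vi) contrapositive: lens ∉ box-Z.
Suppose clip ∈ box-Blue: no assignment then satisfies all the clues, so clip ∉ box-Blue.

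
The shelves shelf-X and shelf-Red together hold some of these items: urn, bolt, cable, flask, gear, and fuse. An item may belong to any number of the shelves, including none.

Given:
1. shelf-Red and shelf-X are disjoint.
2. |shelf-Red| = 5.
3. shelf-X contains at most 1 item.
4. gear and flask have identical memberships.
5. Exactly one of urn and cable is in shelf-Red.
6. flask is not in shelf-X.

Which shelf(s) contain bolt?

bolt: shelf-Red

From (6): flask ∉ shelf-X.
(4): gear matches flask: gear ∉ shelf-X.
Suppose bolt ∈ shelf-X: no assignment then satisfies all the clues, so bolt ∉ shelf-X.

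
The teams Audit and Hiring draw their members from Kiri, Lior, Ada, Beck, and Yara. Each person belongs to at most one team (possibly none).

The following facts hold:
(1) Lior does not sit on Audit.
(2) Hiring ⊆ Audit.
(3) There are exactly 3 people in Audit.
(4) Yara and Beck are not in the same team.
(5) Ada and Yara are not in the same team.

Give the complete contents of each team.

Audit = {Ada, Beck, Kiri}; Hiring = {}

From (1): Lior ∉ Audit.
(2) contrapositive: Lior ∉ Hiring.
Suppose Kiri ∉ Audit: no assignment then satisfies all the clues, so Kiri ∈ Audit.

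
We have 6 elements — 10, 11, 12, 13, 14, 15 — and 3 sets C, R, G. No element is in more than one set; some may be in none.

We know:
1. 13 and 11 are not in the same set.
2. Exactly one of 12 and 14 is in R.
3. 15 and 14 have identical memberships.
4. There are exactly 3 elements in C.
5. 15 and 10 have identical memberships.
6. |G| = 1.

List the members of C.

C = {10, 14, 15}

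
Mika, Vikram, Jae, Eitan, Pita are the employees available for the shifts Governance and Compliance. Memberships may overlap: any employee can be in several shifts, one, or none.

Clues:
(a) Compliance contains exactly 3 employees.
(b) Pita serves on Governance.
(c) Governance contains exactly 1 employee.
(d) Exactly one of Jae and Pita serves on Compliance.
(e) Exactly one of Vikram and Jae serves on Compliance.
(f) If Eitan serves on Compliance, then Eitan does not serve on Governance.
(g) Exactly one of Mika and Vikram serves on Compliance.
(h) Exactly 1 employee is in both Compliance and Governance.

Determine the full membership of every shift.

From (b): Pita ∈ Governance.
(c): Governance already has 1, so the rest are out.
Suppose Mika ∈ Compliance: no assignment then satisfies all the clues, so Mika ∉ Compliance.

Governance = {Pita}; Compliance = {Eitan, Pita, Vikram}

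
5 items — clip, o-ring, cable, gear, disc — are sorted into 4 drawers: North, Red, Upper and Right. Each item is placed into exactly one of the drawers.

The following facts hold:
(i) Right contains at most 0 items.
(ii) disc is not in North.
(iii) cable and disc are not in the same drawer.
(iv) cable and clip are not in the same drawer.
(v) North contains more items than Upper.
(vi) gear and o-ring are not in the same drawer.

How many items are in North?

2

From (ii): disc ∉ North.
(i): Right already has 0, so the rest are out.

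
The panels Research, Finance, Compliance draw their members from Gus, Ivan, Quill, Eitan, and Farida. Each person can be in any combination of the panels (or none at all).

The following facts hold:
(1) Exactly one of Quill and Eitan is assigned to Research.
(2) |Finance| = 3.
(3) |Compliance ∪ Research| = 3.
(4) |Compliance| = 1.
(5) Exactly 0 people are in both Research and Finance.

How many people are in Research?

2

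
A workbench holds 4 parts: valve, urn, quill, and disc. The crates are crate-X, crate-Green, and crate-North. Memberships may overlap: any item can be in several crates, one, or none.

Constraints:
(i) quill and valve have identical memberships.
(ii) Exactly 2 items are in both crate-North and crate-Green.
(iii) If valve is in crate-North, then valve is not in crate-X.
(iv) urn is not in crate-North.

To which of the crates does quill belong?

From (iv): urn ∉ crate-North.
Suppose quill ∈ crate-X: no assignment then satisfies all the clues, so quill ∉ crate-X.

quill: crate-Green, crate-North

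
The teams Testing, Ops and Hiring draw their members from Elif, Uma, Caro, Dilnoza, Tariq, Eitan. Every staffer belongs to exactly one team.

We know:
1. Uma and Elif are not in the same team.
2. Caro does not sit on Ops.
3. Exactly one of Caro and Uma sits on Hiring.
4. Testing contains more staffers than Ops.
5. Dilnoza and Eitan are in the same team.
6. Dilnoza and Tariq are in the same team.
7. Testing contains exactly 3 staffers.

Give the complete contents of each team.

From (2): Caro ∉ Ops.
Suppose Elif ∈ Testing: no assignment then satisfies all the clues, so Elif ∉ Testing.

Testing = {Dilnoza, Eitan, Tariq}; Ops = {Uma}; Hiring = {Caro, Elif}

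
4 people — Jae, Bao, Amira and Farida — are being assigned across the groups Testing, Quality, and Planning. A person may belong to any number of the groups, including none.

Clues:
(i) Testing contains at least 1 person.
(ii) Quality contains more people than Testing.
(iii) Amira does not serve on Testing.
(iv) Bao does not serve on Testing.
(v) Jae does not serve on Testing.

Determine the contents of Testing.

From (iii): Amira ∉ Testing.
From (iv): Bao ∉ Testing.
From (v): Jae ∉ Testing.
(i): only 1 candidates remain for Testing, so all are in.

Testing = {Farida}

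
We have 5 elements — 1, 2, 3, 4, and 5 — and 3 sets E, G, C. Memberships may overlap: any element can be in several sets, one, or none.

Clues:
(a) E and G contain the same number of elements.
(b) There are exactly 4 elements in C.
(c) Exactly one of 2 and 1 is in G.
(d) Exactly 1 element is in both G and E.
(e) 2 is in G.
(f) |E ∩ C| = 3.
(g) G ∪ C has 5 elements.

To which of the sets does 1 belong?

1: C, E

From (e): 2 ∈ G.
(c) (exactly one): 1 ∉ G.
Suppose 1 ∉ E: no assignment then satisfies all the clues, so 1 ∈ E.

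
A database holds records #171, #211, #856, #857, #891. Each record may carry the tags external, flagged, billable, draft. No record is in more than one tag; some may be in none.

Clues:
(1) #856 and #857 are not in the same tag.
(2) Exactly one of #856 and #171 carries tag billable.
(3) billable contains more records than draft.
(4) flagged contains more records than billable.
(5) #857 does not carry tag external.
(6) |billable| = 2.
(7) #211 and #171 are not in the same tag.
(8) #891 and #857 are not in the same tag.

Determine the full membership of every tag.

external = {}; flagged = {#211, #856, #891}; billable = {#171, #857}; draft = {}

From (5): #857 ∉ external.
Suppose #171 ∈ external: no assignment then satisfies all the clues, so #171 ∉ external.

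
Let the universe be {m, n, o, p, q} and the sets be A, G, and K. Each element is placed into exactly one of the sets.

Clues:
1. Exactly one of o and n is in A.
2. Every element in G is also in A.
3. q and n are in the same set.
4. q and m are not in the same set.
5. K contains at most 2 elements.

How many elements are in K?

2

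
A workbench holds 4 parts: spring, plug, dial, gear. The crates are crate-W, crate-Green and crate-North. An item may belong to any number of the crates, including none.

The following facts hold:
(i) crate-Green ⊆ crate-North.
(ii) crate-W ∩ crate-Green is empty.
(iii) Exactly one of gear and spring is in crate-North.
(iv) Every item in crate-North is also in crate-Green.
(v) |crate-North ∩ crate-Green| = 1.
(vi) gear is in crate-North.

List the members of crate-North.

crate-North = {gear}

From (vi): gear ∈ crate-North.
(iii) (exactly one): spring ∉ crate-North.
(iv) with gear ∈ crate-North: gear ∈ crate-Green.
(i) contrapositive: spring ∉ crate-Green.
(ii) (disjoint): gear ∉ crate-W.
Suppose plug ∈ crate-North: no assignment then satisfies all the clues, so plug ∉ crate-North.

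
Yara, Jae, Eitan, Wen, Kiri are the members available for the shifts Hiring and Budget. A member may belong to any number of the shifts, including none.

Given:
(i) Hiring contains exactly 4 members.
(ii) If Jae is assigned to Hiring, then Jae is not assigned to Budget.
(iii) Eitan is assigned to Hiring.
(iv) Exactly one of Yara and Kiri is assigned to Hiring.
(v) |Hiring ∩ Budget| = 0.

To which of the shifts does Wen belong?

Wen: Hiring

From (iii): Eitan ∈ Hiring.
Suppose Wen ∉ Hiring: no assignment then satisfies all the clues, so Wen ∈ Hiring.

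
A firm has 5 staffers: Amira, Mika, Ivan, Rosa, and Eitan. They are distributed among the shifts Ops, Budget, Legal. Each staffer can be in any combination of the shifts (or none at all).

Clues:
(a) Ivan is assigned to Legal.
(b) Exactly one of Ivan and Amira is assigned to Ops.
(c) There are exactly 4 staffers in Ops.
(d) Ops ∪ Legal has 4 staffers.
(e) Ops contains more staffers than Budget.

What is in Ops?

Ops = {Eitan, Ivan, Mika, Rosa}

From (a): Ivan ∈ Legal.
Suppose Amira ∈ Ops: no assignment then satisfies all the clues, so Amira ∉ Ops.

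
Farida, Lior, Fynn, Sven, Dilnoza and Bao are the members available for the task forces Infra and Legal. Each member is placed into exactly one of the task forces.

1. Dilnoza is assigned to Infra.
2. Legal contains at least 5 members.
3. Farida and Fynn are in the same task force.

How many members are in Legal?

5

From (1): Dilnoza ∈ Infra.
(2): only 5 candidates remain for Legal, so all are in.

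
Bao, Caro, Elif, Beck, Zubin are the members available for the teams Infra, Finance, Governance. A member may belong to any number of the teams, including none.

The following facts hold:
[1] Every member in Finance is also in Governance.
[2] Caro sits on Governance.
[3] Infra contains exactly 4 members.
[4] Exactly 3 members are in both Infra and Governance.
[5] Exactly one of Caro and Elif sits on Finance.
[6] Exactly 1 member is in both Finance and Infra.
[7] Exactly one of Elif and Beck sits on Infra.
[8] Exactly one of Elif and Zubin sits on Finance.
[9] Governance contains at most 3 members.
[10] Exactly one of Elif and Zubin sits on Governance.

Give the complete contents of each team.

Infra = {Bao, Caro, Elif, Zubin}; Finance = {Elif}; Governance = {Bao, Caro, Elif}

From (2): Caro ∈ Governance.
Suppose Bao ∉ Infra: no assignment then satisfies all the clues, so Bao ∈ Infra.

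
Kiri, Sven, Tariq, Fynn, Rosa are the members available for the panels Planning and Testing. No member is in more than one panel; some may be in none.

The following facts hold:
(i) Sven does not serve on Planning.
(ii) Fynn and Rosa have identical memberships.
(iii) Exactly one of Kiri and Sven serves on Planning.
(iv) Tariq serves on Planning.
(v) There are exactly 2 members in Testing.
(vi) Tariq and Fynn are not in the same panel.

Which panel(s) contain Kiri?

Kiri: Planning

From (i): Sven ∉ Planning.
From (iv): Tariq ∈ Planning.
(iii) (exactly one): Kiri ∈ Planning.
(vi): Fynn ∉ Planning.
(ii): Rosa matches Fynn: Rosa ∉ Planning.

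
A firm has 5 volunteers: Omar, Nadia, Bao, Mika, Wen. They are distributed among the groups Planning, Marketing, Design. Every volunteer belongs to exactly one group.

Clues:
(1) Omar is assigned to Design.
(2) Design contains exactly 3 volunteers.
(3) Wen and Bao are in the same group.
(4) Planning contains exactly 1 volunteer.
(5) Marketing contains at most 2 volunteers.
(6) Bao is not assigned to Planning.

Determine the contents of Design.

Design = {Bao, Omar, Wen}

From (1): Omar ∈ Design.
From (6): Bao ∉ Planning.
(3): Wen matches Bao: Wen ∉ Planning.
Suppose Nadia ∈ Design: no assignment then satisfies all the clues, so Nadia ∉ Design.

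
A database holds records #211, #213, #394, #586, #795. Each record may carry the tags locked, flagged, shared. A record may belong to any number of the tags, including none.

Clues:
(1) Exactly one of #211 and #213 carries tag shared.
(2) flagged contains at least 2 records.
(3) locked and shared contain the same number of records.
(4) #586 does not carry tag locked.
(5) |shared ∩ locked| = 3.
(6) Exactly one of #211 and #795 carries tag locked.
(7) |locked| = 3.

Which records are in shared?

shared = {#213, #394, #795}

From (4): #586 ∉ locked.
Suppose #211 ∈ shared: no assignment then satisfies all the clues, so #211 ∉ shared.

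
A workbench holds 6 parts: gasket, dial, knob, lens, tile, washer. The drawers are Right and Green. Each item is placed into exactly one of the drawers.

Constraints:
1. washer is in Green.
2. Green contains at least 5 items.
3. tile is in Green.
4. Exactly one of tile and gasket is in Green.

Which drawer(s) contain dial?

dial: Green

From (1): washer ∈ Green.
From (3): tile ∈ Green.
(4) (exactly one): gasket ∉ Green.
Only one drawer left: gasket ∈ Right.
(2): only 5 candidates remain for Green, so all are in.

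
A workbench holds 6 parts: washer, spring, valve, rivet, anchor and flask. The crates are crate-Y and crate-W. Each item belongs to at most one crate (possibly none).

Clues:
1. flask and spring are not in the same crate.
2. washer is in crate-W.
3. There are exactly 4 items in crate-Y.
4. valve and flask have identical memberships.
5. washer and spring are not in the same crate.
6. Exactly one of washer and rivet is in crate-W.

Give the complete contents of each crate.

crate-Y = {anchor, flask, rivet, valve}; crate-W = {washer}

From (2): washer ∈ crate-W.
(5): spring ∉ crate-W.
(6) (exactly one): rivet ∉ crate-W.
Suppose spring ∈ crate-Y: no assignment then satisfies all the clues, so spring ∉ crate-Y.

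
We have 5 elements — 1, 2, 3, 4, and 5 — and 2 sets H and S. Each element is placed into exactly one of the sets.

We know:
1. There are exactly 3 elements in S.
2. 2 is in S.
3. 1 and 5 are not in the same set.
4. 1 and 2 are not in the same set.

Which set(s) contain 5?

5: S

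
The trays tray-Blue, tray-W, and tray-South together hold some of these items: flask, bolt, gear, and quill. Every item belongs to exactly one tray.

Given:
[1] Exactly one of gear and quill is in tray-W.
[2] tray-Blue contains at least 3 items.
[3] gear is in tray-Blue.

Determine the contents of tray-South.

From (3): gear ∈ tray-Blue.
(1) (exactly one): quill ∈ tray-W.
(2): only 3 candidates remain for tray-Blue, so all are in.

tray-South = {}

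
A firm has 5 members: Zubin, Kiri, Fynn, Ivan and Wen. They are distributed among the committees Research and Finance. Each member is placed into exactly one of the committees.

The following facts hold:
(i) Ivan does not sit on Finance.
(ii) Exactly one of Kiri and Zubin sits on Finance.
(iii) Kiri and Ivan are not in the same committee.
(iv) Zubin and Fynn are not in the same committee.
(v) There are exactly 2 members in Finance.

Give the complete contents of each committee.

Research = {Ivan, Wen, Zubin}; Finance = {Fynn, Kiri}

From (i): Ivan ∉ Finance.
Only one committee left: Ivan ∈ Research.
(iii): Kiri ∉ Research.
Only one committee left: Kiri ∈ Finance.
(ii) (exactly one): Zubin ∉ Finance.
Only one committee left: Zubin ∈ Research.
(iv): Fynn ∉ Research.
Only one committee left: Fynn ∈ Finance.
(v): Finance already has 2, so the rest are out.
Only one committee left: Wen ∈ Research.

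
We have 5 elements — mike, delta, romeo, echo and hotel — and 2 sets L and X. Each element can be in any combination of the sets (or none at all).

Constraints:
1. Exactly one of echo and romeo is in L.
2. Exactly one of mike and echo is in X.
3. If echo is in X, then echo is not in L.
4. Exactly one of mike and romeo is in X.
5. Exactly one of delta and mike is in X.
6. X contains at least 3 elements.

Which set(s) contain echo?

echo: X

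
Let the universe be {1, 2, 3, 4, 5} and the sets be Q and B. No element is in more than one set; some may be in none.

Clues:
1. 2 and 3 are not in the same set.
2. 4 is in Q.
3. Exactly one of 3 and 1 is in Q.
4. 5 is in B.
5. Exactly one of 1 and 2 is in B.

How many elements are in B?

2

From (2): 4 ∈ Q.
From (4): 5 ∈ B.
Suppose 2 ∈ Q: no assignment then satisfies all the clues, so 2 ∉ Q.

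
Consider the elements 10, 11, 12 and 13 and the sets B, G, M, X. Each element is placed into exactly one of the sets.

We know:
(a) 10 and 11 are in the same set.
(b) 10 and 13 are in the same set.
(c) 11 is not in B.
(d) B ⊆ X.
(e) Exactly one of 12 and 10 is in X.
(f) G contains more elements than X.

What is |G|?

3

From (c): 11 ∉ B.
(a): 10 matches 11: 10 ∉ B.
(b): 13 matches 10: 13 ∉ B.
Suppose 10 ∉ G: no assignment then satisfies all the clues, so 10 ∈ G.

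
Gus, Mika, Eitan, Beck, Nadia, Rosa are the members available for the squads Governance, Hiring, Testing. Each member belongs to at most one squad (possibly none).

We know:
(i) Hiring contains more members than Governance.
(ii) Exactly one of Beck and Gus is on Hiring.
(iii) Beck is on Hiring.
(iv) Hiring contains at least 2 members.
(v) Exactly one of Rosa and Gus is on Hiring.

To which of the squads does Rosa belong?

Rosa: Hiring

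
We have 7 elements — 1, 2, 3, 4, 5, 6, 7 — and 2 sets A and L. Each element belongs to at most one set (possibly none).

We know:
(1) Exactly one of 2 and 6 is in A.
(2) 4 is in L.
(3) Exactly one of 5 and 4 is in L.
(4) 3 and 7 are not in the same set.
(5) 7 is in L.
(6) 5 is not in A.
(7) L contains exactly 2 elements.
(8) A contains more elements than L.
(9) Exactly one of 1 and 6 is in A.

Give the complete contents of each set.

A = {1, 2, 3}; L = {4, 7}

From (2): 4 ∈ L.
From (5): 7 ∈ L.
From (6): 5 ∉ A.
(3) (exactly one): 5 ∉ L.
(4): 3 ∉ L.
(7): L already has 2, so the rest are out.
Suppose 1 ∉ A: no assignment then satisfies all the clues, so 1 ∈ A.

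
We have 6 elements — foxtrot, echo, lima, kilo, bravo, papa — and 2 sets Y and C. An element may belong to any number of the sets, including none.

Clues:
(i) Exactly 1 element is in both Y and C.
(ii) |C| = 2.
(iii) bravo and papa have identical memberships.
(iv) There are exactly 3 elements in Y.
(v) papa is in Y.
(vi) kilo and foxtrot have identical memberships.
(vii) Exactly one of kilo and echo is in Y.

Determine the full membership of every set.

Y = {bravo, echo, papa}; C = {echo, lima}

From (v): papa ∈ Y.
(iii): bravo matches papa: bravo ∈ Y.
Suppose foxtrot ∈ Y: no assignment then satisfies all the clues, so foxtrot ∉ Y.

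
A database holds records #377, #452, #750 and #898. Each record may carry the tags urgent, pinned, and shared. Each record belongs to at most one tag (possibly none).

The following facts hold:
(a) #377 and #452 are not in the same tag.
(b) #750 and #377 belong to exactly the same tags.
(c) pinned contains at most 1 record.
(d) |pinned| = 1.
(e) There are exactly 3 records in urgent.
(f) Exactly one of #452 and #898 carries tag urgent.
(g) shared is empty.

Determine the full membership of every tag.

urgent = {#377, #750, #898}; pinned = {#452}; shared = {}

(g): shared already has 0, so the rest are out.
Suppose #377 ∉ urgent: no assignment then satisfies all the clues, so #377 ∈ urgent.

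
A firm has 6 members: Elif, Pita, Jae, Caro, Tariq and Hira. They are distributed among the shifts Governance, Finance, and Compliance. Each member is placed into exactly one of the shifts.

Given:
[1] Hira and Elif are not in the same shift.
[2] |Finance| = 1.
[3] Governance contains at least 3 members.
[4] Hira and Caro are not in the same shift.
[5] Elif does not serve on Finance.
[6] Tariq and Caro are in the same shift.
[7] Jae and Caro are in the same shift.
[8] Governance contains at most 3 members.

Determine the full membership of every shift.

Governance = {Caro, Jae, Tariq}; Finance = {Hira}; Compliance = {Elif, Pita}

From (5): Elif ∉ Finance.
Suppose Elif ∈ Governance: no assignment then satisfies all the clues, so Elif ∉ Governance.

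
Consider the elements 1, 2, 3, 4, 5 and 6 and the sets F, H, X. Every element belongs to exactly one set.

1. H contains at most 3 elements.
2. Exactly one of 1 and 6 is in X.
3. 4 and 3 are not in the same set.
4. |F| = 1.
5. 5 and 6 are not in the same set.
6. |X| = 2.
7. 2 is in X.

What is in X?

From (7): 2 ∈ X.
Suppose 1 ∈ X: no assignment then satisfies all the clues, so 1 ∉ X.

X = {2, 6}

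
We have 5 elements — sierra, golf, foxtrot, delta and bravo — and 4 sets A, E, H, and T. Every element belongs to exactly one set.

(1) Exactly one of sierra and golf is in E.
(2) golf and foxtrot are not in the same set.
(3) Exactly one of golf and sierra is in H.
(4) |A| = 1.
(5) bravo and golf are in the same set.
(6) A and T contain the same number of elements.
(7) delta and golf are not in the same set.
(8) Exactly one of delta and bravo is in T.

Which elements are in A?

A = {foxtrot}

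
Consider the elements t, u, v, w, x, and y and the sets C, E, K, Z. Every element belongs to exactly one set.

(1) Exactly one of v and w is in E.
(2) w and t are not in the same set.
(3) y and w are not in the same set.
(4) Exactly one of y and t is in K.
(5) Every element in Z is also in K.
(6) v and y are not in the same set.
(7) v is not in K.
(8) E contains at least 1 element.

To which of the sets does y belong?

y: K

From (7): v ∉ K.
(5) contrapositive: v ∉ Z.
Suppose y ∈ C: no assignment then satisfies all the clues, so y ∉ C.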